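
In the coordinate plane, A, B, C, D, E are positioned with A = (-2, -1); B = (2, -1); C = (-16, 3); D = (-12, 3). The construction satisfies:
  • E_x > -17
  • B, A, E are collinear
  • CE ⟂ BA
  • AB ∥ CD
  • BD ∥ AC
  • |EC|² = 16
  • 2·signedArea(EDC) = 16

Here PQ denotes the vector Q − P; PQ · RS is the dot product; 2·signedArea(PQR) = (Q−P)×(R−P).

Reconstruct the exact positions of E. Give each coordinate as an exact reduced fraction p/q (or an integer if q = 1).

1. E_x = -16  [B, A, E are collinear ∩ CE ⟂ BA]
2. E_y = -1  [B, A, E are collinear ∩ CE ⟂ BA]
   → E = (-16, -1)

E = (-16, -1)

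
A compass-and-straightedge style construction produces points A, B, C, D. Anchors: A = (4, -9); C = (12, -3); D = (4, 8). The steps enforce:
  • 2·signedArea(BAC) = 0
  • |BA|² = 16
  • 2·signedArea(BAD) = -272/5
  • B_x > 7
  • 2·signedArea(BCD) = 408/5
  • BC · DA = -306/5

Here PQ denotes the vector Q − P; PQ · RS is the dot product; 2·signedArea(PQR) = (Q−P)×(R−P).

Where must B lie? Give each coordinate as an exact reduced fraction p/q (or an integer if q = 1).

1. B_x = 36/5  [2·signedArea(BAC) = 0 ∩ 2·signedArea(BCD) = 408/5]
2. B_y = -33/5  [2·signedArea(BAC) = 0 ∩ 2·signedArea(BCD) = 408/5]
   → B = (36/5, -33/5)

B = (36/5, -33/5)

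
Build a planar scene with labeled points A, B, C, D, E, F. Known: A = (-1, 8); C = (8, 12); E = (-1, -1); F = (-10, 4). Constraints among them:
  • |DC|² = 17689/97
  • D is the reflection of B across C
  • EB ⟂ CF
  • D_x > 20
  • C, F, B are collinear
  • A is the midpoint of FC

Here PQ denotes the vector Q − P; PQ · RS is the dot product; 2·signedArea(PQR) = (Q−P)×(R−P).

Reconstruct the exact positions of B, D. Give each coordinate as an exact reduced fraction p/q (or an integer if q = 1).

1. B_x = -421/97  [C, F, B are collinear ∩ EB ⟂ CF]
2. B_y = 632/97  [C, F, B are collinear ∩ EB ⟂ CF]
   → B = (-421/97, 632/97)
3. D_x = 1973/97  [D is the reflection of B across C]
4. D_y = 1696/97  [D is the reflection of B across C]
   → D = (1973/97, 1696/97)

B = (-421/97, 632/97)
D = (1973/97, 1696/97)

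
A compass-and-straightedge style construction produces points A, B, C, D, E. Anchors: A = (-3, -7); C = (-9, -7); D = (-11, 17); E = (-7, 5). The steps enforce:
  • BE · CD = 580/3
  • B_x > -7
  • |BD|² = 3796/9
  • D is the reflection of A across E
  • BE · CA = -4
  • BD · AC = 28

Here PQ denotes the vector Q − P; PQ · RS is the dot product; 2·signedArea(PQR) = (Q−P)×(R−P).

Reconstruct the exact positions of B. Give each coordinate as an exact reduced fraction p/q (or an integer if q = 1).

1. B_x = -19/3  [BE · CD = 580/3 ∩ BD · AC = 28]
2. B_y = -3  [BE · CD = 580/3 ∩ BD · AC = 28]
   → B = (-19/3, -3)

B = (-19/3, -3)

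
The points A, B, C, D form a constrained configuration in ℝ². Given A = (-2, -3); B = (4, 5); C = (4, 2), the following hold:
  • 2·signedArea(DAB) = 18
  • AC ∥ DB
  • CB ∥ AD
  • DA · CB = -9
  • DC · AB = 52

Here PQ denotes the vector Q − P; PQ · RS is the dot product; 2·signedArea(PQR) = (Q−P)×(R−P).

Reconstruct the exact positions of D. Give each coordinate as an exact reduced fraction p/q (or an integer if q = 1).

1. D_x = -2  [AC ∥ DB ∩ CB ∥ AD]
2. D_y = 0  [AC ∥ DB ∩ CB ∥ AD]
   → D = (-2, 0)

D = (-2, 0)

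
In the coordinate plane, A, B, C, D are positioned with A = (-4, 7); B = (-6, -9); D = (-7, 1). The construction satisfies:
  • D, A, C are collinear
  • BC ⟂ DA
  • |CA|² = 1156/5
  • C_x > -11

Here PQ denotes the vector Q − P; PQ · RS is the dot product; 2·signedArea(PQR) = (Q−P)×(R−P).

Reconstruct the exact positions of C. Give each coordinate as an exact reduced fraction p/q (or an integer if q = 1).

1. C_x = -54/5  [D, A, C are collinear ∩ BC ⟂ DA]
2. C_y = -33/5  [D, A, C are collinear ∩ BC ⟂ DA]
   → C = (-54/5, -33/5)

C = (-54/5, -33/5)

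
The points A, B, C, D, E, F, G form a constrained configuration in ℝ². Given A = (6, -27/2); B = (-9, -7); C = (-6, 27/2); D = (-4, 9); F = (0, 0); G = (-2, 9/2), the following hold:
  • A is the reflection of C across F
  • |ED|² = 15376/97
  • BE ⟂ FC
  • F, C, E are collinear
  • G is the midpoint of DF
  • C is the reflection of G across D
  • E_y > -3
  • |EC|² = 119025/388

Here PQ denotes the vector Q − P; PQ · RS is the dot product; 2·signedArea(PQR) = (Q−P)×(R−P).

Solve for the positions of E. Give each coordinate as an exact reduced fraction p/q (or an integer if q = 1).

E = (108/97, -243/97)

1. E_x = 108/97  [F, C, E are collinear ∩ BE ⟂ FC]
2. E_y = -243/97  [F, C, E are collinear ∩ BE ⟂ FC]
   → E = (108/97, -243/97)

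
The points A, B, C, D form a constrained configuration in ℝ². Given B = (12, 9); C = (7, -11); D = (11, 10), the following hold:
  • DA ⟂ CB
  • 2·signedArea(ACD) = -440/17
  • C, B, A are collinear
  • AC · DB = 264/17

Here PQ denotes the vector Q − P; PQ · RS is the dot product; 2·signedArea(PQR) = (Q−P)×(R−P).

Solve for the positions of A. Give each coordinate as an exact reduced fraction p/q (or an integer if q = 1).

A = (207/17, 165/17)

1. A_x = 207/17  [C, B, A are collinear ∩ DA ⟂ CB]
2. A_y = 165/17  [C, B, A are collinear ∩ DA ⟂ CB]
   → A = (207/17, 165/17)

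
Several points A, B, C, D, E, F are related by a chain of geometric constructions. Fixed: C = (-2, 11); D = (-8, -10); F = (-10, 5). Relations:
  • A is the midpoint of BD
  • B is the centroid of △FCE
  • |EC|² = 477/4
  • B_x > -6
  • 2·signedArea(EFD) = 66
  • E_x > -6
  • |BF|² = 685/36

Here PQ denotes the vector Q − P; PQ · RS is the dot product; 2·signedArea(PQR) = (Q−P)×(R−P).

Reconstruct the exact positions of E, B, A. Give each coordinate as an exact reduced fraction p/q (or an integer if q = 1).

1. E_x = -5  [line 15·x + 2·y + 74 = 0 ∩ |EC|² = 477/4]
2. E_y = 1/2  [line 15·x + 2·y + 74 = 0 ∩ |EC|² = 477/4]
   → E = (-5, 1/2)
3. B_x = -17/3  [B is the centroid of △FCE]
4. B_y = 11/2  [B is the centroid of △FCE]
   → B = (-17/3, 11/2)
5. A_x = -41/6  [A is the midpoint of BD]
6. A_y = -9/4  [A is the midpoint of BD]
   → A = (-41/6, -9/4)

A = (-41/6, -9/4)
B = (-17/3, 11/2)
E = (-5, 1/2)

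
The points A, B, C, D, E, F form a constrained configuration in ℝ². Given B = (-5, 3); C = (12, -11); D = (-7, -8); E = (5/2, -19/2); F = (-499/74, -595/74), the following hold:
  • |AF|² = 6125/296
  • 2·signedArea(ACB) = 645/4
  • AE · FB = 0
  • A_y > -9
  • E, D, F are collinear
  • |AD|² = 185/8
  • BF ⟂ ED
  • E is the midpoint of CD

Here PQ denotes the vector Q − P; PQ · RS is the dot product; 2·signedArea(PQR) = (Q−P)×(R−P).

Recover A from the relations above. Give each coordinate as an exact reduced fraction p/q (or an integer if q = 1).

1. A_x = -9/4  [AE · FB = 0 ∩ 2·signedArea(ACB) = 645/4]
2. A_y = -35/4  [AE · FB = 0 ∩ 2·signedArea(ACB) = 645/4]
   → A = (-9/4, -35/4)

A = (-9/4, -35/4)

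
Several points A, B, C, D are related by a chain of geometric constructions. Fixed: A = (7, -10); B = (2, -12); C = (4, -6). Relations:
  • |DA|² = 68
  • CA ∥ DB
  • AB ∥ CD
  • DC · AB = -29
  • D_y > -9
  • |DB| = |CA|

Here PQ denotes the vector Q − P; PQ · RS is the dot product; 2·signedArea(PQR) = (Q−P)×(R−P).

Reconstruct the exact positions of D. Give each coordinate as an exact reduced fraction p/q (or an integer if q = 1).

1. D_x = -1  [CA ∥ DB ∩ AB ∥ CD]
2. D_y = -8  [CA ∥ DB ∩ AB ∥ CD]
   → D = (-1, -8)

D = (-1, -8)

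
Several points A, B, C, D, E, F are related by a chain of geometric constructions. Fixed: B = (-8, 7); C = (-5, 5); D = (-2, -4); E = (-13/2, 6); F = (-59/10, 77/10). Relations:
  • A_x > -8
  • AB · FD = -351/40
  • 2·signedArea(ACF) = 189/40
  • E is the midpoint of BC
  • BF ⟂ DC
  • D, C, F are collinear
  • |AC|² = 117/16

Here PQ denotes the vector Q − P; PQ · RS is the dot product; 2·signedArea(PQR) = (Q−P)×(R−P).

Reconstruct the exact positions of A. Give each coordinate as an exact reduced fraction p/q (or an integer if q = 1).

1. A_x = -29/4  [AB · FD = -351/40 ∩ 2·signedArea(ACF) = 189/40]
2. A_y = 13/2  [AB · FD = -351/40 ∩ 2·signedArea(ACF) = 189/40]
   → A = (-29/4, 13/2)

A = (-29/4, 13/2)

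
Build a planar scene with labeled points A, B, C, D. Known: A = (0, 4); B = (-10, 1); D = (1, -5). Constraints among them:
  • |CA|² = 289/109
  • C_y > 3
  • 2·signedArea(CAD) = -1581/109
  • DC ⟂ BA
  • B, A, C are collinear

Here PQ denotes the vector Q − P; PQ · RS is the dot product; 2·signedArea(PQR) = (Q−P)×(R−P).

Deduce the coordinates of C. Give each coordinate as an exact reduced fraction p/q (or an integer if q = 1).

C = (-170/109, 385/109)

1. C_x = -170/109  [B, A, C are collinear ∩ DC ⟂ BA]
2. C_y = 385/109  [B, A, C are collinear ∩ DC ⟂ BA]
   → C = (-170/109, 385/109)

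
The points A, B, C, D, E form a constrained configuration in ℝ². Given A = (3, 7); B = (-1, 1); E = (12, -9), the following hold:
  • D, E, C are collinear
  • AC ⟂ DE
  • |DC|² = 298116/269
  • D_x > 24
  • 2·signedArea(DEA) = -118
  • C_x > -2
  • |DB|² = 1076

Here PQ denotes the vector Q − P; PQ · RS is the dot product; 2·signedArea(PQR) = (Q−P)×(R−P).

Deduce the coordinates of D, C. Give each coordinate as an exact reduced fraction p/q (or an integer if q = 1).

1. D_x = 25  [line -16·x + -9·y + 229 = 0 ∩ |DB|² = 1076]
2. D_y = -19  [line -16·x + -9·y + 229 = 0 ∩ |DB|² = 1076]
   → D = (25, -19)
3. C_x = -373/269  [D, E, C are collinear ∩ AC ⟂ DE]
4. C_y = 349/269  [D, E, C are collinear ∩ AC ⟂ DE]
   → C = (-373/269, 349/269)

C = (-373/269, 349/269)
D = (25, -19)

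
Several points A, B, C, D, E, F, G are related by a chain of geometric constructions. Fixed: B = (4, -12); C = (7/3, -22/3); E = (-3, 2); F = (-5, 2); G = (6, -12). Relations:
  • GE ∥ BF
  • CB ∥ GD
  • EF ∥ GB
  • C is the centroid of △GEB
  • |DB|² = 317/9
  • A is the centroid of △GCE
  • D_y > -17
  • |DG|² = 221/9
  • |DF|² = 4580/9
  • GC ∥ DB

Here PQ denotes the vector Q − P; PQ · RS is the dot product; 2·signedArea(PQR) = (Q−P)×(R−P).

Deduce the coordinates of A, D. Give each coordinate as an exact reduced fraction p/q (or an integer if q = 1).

A = (16/9, -52/9)
D = (23/3, -50/3)

1. A_x = 16/9  [A is the centroid of △GCE]
2. A_y = -52/9  [A is the centroid of △GCE]
   → A = (16/9, -52/9)
3. D_x = 23/3  [GC ∥ DB ∩ CB ∥ GD]
4. D_y = -50/3  [GC ∥ DB ∩ CB ∥ GD]
   → D = (23/3, -50/3)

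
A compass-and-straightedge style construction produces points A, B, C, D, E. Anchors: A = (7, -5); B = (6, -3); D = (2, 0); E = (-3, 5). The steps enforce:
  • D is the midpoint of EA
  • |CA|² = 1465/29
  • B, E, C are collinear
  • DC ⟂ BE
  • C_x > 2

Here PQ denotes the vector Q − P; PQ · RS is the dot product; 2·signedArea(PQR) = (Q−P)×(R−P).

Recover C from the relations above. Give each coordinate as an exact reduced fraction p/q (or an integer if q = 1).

1. C_x = 66/29  [B, E, C are collinear ∩ DC ⟂ BE]
2. C_y = 9/29  [B, E, C are collinear ∩ DC ⟂ BE]
   → C = (66/29, 9/29)

C = (66/29, 9/29)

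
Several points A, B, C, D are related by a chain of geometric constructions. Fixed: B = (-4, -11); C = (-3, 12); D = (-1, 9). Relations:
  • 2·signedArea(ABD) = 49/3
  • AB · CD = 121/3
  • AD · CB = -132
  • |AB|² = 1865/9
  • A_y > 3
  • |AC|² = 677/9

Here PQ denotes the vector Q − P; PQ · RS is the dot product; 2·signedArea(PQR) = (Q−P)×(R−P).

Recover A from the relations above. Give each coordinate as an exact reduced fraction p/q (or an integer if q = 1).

1. A_x = -8/3  [AB · CD = 121/3 ∩ AD · CB = -132]
2. A_y = 10/3  [AB · CD = 121/3 ∩ AD · CB = -132]
   → A = (-8/3, 10/3)

A = (-8/3, 10/3)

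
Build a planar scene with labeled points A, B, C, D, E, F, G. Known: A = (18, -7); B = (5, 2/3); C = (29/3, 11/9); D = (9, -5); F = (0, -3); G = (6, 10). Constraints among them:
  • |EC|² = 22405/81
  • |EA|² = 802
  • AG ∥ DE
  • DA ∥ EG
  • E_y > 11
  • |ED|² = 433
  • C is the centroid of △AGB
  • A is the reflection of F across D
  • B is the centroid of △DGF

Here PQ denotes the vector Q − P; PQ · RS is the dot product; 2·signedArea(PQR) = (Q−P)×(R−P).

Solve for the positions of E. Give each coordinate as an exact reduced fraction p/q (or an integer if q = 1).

1. E_x = -3  [DA ∥ EG ∩ AG ∥ DE]
2. E_y = 12  [DA ∥ EG ∩ AG ∥ DE]
   → E = (-3, 12)

E = (-3, 12)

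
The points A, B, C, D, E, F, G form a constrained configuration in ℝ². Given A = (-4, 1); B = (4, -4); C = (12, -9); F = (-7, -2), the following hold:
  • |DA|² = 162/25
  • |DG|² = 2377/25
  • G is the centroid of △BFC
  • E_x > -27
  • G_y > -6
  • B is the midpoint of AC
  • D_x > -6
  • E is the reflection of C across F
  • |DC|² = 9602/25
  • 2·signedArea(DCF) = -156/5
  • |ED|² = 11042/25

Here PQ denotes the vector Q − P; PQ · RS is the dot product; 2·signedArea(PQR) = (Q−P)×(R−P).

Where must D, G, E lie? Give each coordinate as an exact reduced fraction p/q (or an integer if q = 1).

1. G_x = 3  [G is the centroid of △BFC]
2. G_y = -5  [G is the centroid of △BFC]
   → G = (3, -5)
3. E_x = -26  [E is the reflection of C across F]
4. E_y = 5  [E is the reflection of C across F]
   → E = (-26, 5)
5. D_x = -29/5  [line -7·x + -19·y + -279/5 = 0 ∩ |ED|² = 11042/25]
6. D_y = -4/5  [line -7·x + -19·y + -279/5 = 0 ∩ |ED|² = 11042/25]
   → D = (-29/5, -4/5)

D = (-29/5, -4/5)
E = (-26, 5)
G = (3, -5)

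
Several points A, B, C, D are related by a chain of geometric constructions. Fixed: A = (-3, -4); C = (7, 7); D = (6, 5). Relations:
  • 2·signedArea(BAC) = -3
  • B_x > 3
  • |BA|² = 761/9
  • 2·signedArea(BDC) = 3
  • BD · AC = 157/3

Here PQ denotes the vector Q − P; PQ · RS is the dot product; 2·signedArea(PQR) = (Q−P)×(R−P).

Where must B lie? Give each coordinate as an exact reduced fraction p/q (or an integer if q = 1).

B = (10/3, 8/3)

1. B_x = 10/3  [BD · AC = 157/3 ∩ 2·signedArea(BDC) = 3]
2. B_y = 8/3  [BD · AC = 157/3 ∩ 2·signedArea(BDC) = 3]
   → B = (10/3, 8/3)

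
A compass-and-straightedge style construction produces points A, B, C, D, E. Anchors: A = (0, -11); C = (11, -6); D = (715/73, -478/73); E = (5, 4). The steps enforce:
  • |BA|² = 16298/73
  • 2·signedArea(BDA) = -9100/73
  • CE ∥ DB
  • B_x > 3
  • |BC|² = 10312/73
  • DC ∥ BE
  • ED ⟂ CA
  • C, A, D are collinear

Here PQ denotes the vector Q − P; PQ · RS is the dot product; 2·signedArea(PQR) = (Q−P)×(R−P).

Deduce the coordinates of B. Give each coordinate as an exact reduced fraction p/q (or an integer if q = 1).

1. B_x = 277/73  [DC ∥ BE ∩ CE ∥ DB]
2. B_y = 252/73  [DC ∥ BE ∩ CE ∥ DB]
   → B = (277/73, 252/73)

B = (277/73, 252/73)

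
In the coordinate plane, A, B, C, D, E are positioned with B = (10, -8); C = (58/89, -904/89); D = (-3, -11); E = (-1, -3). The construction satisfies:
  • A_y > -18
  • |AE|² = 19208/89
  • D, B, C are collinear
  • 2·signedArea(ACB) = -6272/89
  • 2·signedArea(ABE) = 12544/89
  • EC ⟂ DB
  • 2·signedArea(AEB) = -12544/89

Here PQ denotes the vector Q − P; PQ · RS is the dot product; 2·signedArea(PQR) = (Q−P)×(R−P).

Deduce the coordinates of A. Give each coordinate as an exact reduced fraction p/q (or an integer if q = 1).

1. A_x = 205/89  [2·signedArea(ABE) = 12544/89 ∩ 2·signedArea(ACB) = -6272/89]
2. A_y = -1541/89  [2·signedArea(ABE) = 12544/89 ∩ 2·signedArea(ACB) = -6272/89]
   → A = (205/89, -1541/89)

A = (205/89, -1541/89)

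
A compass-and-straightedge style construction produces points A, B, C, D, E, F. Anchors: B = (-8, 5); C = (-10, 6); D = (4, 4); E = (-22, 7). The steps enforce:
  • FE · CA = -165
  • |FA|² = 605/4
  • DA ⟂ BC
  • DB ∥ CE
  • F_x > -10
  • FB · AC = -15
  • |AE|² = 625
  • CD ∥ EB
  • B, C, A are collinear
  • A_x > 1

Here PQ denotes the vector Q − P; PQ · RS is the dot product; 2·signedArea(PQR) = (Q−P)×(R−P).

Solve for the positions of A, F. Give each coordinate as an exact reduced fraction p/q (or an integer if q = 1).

1. A_x = 2  [B, C, A are collinear ∩ DA ⟂ BC]
2. A_y = 0  [B, C, A are collinear ∩ DA ⟂ BC]
   → A = (2, 0)
3. F_x = -9  [line -12·x + 6·y + -141 = 0 ∩ |FA|² = 605/4]
4. F_y = 11/2  [line -12·x + 6·y + -141 = 0 ∩ |FA|² = 605/4]
   → F = (-9, 11/2)

A = (2, 0)
F = (-9, 11/2)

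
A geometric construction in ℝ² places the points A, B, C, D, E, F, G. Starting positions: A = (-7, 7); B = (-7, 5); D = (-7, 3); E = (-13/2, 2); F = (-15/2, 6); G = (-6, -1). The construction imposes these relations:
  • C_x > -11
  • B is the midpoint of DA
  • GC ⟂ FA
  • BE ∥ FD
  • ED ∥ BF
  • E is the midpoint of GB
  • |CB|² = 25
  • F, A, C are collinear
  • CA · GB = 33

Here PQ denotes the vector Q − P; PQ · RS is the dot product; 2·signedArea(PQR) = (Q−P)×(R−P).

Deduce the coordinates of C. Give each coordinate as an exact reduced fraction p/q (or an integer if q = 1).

1. C_x = -10  [F, A, C are collinear ∩ GC ⟂ FA]
2. C_y = 1  [F, A, C are collinear ∩ GC ⟂ FA]
   → C = (-10, 1)

C = (-10, 1)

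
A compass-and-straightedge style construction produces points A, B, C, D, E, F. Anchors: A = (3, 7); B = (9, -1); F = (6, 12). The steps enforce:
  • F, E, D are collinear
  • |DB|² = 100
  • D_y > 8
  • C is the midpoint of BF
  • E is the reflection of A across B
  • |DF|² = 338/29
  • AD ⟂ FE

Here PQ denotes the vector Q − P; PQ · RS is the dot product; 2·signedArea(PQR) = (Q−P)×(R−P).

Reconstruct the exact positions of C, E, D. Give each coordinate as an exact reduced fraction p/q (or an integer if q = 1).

C = (15/2, 11/2)
D = (213/29, 257/29)
E = (15, -9)

1. C_x = 15/2  [C is the midpoint of BF]
2. C_y = 11/2  [C is the midpoint of BF]
   → C = (15/2, 11/2)
3. E_x = 15  [E is the reflection of A across B]
4. E_y = -9  [E is the reflection of A across B]
   → E = (15, -9)
5. D_x = 213/29  [F, E, D are collinear ∩ AD ⟂ FE]
6. D_y = 257/29  [F, E, D are collinear ∩ AD ⟂ FE]
   → D = (213/29, 257/29)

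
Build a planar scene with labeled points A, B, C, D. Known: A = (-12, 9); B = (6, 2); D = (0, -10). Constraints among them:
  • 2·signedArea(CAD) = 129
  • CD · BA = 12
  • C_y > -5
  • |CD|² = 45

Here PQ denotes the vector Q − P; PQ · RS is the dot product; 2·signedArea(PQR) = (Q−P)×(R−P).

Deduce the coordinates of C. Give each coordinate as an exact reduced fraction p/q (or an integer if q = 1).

C = (3, -4)

1. C_x = 3  [2·signedArea(CAD) = 129 ∩ CD · BA = 12]
2. C_y = -4  [2·signedArea(CAD) = 129 ∩ CD · BA = 12]
   → C = (3, -4)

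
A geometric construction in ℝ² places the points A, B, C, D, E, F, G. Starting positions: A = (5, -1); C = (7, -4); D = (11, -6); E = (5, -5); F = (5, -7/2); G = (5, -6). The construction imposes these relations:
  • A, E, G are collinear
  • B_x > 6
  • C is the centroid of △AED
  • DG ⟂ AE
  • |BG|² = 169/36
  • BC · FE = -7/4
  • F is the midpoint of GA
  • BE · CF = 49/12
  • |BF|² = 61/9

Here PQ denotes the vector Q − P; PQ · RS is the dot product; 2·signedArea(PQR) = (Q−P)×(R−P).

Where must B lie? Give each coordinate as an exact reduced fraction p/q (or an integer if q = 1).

1. B_x = 7  [BE · CF = 49/12 ∩ BC · FE = -7/4]
2. B_y = -31/6  [BE · CF = 49/12 ∩ BC · FE = -7/4]
   → B = (7, -31/6)

B = (7, -31/6)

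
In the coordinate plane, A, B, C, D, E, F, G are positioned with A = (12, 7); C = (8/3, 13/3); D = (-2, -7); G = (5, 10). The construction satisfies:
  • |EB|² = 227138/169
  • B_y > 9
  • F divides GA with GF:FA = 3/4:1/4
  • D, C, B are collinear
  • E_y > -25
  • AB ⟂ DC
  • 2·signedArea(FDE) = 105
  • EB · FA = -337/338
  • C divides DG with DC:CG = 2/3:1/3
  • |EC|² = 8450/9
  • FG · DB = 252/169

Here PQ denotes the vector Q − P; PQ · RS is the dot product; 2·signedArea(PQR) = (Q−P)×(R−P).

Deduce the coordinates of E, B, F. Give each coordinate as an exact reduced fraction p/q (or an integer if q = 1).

1. B_x = 838/169  [D, C, B are collinear ∩ AB ⟂ DC]
2. B_y = 1673/169  [D, C, B are collinear ∩ AB ⟂ DC]
   → B = (838/169, 1673/169)
3. F_x = 41/4  [F divides GA with GF:FA = 3/4:1/4]
4. F_y = 31/4  [F divides GA with GF:FA = 3/4:1/4]
   → F = (41/4, 31/4)
5. E_x = -9  [EB · FA = -337/338 ∩ 2·signedArea(FDE) = 105]
6. E_y = -24  [EB · FA = -337/338 ∩ 2·signedArea(FDE) = 105]
   → E = (-9, -24)

B = (838/169, 1673/169)
E = (-9, -24)
F = (41/4, 31/4)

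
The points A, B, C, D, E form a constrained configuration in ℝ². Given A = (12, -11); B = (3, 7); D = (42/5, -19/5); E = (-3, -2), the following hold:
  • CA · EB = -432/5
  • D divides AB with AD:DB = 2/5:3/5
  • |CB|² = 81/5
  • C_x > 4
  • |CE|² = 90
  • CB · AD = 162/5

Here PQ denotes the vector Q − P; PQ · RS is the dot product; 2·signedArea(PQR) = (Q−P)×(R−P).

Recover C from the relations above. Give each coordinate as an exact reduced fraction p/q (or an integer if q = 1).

C = (24/5, 17/5)

1. C_x = 24/5  [CA · EB = -432/5 ∩ CB · AD = 162/5]
2. C_y = 17/5  [CA · EB = -432/5 ∩ CB · AD = 162/5]
   → C = (24/5, 17/5)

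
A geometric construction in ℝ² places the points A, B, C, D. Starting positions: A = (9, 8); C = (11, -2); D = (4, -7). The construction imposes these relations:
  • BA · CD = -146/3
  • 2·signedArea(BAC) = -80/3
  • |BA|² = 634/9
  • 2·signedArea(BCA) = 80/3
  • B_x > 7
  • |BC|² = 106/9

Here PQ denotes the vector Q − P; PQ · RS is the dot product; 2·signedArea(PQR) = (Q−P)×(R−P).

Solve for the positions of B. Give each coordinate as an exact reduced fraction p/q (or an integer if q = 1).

1. B_x = 8  [2·signedArea(BAC) = -80/3 ∩ BA · CD = -146/3]
2. B_y = -1/3  [2·signedArea(BAC) = -80/3 ∩ BA · CD = -146/3]
   → B = (8, -1/3)

B = (8, -1/3)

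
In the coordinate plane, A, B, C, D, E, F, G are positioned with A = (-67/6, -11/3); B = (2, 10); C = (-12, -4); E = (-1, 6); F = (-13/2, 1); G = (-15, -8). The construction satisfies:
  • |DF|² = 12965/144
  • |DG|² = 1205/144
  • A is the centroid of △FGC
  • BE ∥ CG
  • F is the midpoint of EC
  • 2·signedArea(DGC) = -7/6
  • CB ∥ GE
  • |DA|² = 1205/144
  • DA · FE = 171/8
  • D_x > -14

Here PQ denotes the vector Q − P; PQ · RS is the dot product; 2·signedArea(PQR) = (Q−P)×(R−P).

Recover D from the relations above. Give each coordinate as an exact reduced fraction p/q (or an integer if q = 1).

1. D_x = -157/12  [DA · FE = 171/8 ∩ 2·signedArea(DGC) = -7/6]
2. D_y = -35/6  [DA · FE = 171/8 ∩ 2·signedArea(DGC) = -7/6]
   → D = (-157/12, -35/6)

D = (-157/12, -35/6)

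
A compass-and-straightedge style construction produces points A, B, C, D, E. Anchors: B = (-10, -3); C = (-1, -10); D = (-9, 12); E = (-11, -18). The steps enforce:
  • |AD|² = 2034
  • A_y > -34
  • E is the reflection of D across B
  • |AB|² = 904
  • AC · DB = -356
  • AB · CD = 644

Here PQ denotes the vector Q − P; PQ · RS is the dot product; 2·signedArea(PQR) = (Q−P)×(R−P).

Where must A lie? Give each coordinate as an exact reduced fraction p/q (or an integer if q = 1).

A = (-12, -33)

1. A_x = -12  [AC · DB = -356 ∩ AB · CD = 644]
2. A_y = -33  [AC · DB = -356 ∩ AB · CD = 644]
   → A = (-12, -33)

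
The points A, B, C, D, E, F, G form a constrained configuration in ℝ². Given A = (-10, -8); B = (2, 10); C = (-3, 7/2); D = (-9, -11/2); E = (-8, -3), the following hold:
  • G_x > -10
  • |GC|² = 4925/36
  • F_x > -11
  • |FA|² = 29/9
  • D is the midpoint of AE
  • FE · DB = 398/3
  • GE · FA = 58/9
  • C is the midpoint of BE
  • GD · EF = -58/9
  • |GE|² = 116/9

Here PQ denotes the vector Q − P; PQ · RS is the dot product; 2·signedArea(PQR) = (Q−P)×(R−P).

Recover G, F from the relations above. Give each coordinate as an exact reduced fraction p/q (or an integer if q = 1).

1. F_x = -32/3  [line -11·x + -31/2·y + -1603/6 = 0 ∩ |FA|² = 29/9]
2. F_y = -29/3  [line -11·x + -31/2·y + -1603/6 = 0 ∩ |FA|² = 29/9]
   → F = (-32/3, -29/3)
3. G_x = -28/3  [line -2/3·x + -5/3·y + -151/9 = 0 ∩ |GE|² = 116/9]
4. G_y = -19/3  [line -2/3·x + -5/3·y + -151/9 = 0 ∩ |GE|² = 116/9]
   → G = (-28/3, -19/3)

F = (-32/3, -29/3)
G = (-28/3, -19/3)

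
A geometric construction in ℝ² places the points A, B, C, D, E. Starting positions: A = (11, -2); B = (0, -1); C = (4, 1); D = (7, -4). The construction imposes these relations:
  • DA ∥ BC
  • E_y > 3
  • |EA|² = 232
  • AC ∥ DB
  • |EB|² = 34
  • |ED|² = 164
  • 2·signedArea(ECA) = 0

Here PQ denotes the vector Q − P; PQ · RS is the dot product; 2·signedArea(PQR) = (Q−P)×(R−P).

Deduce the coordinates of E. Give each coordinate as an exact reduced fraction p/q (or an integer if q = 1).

1. E_x = -3  [line 3·x + 7·y + -19 = 0 ∩ |EA|² = 232]
2. E_y = 4  [line 3·x + 7·y + -19 = 0 ∩ |EA|² = 232]
   → E = (-3, 4)

E = (-3, 4)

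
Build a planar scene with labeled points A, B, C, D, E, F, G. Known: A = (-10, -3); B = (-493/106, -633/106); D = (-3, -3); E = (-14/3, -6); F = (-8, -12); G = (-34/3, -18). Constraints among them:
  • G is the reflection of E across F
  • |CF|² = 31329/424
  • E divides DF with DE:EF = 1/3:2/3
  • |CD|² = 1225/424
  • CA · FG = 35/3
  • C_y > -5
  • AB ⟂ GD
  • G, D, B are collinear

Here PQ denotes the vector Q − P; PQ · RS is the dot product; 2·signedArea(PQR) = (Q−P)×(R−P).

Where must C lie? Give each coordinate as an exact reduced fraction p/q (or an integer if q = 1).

C = (-811/212, -951/212)

1. C_x = -811/212  [line 10/3·x + 6·y + 119/3 = 0 ∩ |CD|² = 1225/424]
2. C_y = -951/212  [line 10/3·x + 6·y + 119/3 = 0 ∩ |CD|² = 1225/424]
   → C = (-811/212, -951/212)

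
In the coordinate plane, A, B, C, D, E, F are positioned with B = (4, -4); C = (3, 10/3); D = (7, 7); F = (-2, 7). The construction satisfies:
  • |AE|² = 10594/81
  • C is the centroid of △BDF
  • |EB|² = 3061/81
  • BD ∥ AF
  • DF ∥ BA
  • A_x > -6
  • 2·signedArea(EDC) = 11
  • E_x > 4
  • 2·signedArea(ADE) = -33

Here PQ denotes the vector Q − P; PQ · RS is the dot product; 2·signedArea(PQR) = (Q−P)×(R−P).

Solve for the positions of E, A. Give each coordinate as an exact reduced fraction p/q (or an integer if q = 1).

1. E_x = 14/3  [line 11/3·x + -4·y + -26/3 = 0 ∩ |EB|² = 3061/81]
2. E_y = 19/9  [line 11/3·x + -4·y + -26/3 = 0 ∩ |EB|² = 3061/81]
   → E = (14/3, 19/9)
3. A_x = -5  [BD ∥ AF ∩ DF ∥ BA]
4. A_y = -4  [BD ∥ AF ∩ DF ∥ BA]
   → A = (-5, -4)

A = (-5, -4)
E = (14/3, 19/9)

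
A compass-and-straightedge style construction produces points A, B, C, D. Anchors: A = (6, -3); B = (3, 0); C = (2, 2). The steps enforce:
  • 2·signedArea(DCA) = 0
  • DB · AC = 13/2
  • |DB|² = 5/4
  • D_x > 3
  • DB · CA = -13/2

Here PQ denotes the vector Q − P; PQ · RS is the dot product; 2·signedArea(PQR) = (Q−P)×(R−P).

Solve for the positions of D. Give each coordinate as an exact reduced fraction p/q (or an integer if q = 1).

D = (4, -1/2)

1. D_x = 4  [2·signedArea(DCA) = 0 ∩ DB · AC = 13/2]
2. D_y = -1/2  [2·signedArea(DCA) = 0 ∩ DB · AC = 13/2]
   → D = (4, -1/2)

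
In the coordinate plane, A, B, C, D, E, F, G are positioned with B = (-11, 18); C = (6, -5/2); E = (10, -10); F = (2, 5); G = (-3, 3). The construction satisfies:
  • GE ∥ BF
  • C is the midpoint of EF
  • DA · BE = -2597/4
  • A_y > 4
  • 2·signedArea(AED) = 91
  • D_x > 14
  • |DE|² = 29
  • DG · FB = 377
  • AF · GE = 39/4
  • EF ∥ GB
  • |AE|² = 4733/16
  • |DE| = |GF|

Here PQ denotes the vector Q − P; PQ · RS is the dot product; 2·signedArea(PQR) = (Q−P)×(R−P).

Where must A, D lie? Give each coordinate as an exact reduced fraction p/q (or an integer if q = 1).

1. A_x = 3/4  [line -13·x + 13·y + -195/4 = 0 ∩ |AE|² = 4733/16]
2. A_y = 9/2  [line -13·x + 13·y + -195/4 = 0 ∩ |AE|² = 4733/16]
   → A = (3/4, 9/2)
3. D_x = 15  [DG · FB = 377 ∩ DA · BE = -2597/4]
4. D_y = -8  [DG · FB = 377 ∩ DA · BE = -2597/4]
   → D = (15, -8)

A = (3/4, 9/2)
D = (15, -8)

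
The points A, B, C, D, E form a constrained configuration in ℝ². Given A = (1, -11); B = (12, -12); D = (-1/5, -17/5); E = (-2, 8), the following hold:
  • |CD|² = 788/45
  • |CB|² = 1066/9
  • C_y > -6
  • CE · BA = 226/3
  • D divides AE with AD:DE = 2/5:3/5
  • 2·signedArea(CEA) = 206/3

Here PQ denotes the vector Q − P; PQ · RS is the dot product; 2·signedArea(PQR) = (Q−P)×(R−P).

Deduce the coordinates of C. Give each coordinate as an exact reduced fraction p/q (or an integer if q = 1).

C = (11/3, -5)

1. C_x = 11/3  [CE · BA = 226/3 ∩ 2·signedArea(CEA) = 206/3]
2. C_y = -5  [CE · BA = 226/3 ∩ 2·signedArea(CEA) = 206/3]
   → C = (11/3, -5)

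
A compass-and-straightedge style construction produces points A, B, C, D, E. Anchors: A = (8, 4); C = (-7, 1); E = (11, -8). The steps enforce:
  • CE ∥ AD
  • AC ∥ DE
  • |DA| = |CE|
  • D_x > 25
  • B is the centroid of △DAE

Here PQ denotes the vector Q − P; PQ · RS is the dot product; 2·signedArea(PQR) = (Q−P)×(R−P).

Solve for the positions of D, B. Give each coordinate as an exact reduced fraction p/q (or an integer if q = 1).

1. D_x = 26  [AC ∥ DE ∩ CE ∥ AD]
2. D_y = -5  [AC ∥ DE ∩ CE ∥ AD]
   → D = (26, -5)
3. B_x = 15  [B is the centroid of △DAE]
4. B_y = -3  [B is the centroid of △DAE]
   → B = (15, -3)

B = (15, -3)
D = (26, -5)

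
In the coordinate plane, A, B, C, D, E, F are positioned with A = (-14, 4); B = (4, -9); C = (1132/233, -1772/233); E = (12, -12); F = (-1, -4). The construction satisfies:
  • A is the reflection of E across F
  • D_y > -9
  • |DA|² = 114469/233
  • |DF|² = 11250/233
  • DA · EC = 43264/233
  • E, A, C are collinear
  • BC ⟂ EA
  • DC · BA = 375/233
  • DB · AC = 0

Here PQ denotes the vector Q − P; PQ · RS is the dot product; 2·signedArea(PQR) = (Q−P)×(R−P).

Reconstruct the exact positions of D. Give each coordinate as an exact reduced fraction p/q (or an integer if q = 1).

D = (1012/233, -1967/233)

1. D_x = 1012/233  [DB · AC = 0 ∩ DC · BA = 375/233]
2. D_y = -1967/233  [DB · AC = 0 ∩ DC · BA = 375/233]
   → D = (1012/233, -1967/233)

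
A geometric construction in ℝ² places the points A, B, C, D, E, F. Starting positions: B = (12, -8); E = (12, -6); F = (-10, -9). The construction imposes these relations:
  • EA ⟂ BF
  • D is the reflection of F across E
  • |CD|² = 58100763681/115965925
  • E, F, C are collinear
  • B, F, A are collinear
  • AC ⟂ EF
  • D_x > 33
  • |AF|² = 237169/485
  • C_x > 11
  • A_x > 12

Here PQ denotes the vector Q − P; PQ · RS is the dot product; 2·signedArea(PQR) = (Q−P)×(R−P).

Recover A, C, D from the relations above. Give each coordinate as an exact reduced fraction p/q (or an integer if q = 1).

A = (5864/485, -3878/485)
C = (2826668/239105, -1440438/239105)
D = (34, -3)

1. A_x = 5864/485  [B, F, A are collinear ∩ EA ⟂ BF]
2. A_y = -3878/485  [B, F, A are collinear ∩ EA ⟂ BF]
   → A = (5864/485, -3878/485)
3. C_x = 2826668/239105  [E, F, C are collinear ∩ AC ⟂ EF]
4. C_y = -1440438/239105  [E, F, C are collinear ∩ AC ⟂ EF]
   → C = (2826668/239105, -1440438/239105)
5. D_x = 34  [D is the reflection of F across E]
6. D_y = -3  [D is the reflection of F across E]
   → D = (34, -3)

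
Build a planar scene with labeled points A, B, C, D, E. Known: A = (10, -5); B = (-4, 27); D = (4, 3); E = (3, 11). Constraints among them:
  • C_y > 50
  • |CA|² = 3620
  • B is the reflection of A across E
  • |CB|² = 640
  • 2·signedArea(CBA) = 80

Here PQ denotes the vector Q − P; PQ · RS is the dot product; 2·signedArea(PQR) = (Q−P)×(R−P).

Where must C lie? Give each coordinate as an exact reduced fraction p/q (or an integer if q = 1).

C = (-12, 51)

1. C_x = -12  [line 32·x + 14·y + -330 = 0 ∩ |CB|² = 640]
2. C_y = 51  [line 32·x + 14·y + -330 = 0 ∩ |CB|² = 640]
   → C = (-12, 51)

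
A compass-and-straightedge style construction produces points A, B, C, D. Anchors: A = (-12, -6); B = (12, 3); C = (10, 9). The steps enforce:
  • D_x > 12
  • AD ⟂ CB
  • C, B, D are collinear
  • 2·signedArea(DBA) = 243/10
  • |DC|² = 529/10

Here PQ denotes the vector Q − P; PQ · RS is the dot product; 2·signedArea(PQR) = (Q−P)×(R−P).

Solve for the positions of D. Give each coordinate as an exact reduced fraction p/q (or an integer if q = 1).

D = (123/10, 21/10)

1. D_x = 123/10  [C, B, D are collinear ∩ AD ⟂ CB]
2. D_y = 21/10  [C, B, D are collinear ∩ AD ⟂ CB]
   → D = (123/10, 21/10)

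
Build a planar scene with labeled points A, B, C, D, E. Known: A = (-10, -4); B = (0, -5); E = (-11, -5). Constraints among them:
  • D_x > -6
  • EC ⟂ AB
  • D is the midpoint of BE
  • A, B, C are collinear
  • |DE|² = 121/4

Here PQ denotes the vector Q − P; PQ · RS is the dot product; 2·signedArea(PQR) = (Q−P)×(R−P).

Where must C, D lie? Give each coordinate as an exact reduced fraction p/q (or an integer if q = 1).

C = (-1100/101, -395/101)
D = (-11/2, -5)

1. C_x = -1100/101  [A, B, C are collinear ∩ EC ⟂ AB]
2. C_y = -395/101  [A, B, C are collinear ∩ EC ⟂ AB]
   → C = (-1100/101, -395/101)
3. D_x = -11/2  [D is the midpoint of BE]
4. D_y = -5  [D is the midpoint of BE]
   → D = (-11/2, -5)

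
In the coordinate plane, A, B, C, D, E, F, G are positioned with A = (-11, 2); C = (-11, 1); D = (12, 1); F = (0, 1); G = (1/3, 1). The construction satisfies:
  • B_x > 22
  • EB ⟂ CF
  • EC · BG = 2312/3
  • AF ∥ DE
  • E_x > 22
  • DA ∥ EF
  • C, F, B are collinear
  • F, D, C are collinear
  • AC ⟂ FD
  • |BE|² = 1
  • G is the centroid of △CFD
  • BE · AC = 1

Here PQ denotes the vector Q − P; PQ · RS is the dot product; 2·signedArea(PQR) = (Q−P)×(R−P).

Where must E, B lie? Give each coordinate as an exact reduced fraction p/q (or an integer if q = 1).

B = (23, 1)
E = (23, 0)

1. E_x = 23  [DA ∥ EF ∩ AF ∥ DE]
2. E_y = 0  [DA ∥ EF ∩ AF ∥ DE]
   → E = (23, 0)
3. B_x = 23  [C, F, B are collinear ∩ EB ⟂ CF]
4. B_y = 1  [C, F, B are collinear ∩ EB ⟂ CF]
   → B = (23, 1)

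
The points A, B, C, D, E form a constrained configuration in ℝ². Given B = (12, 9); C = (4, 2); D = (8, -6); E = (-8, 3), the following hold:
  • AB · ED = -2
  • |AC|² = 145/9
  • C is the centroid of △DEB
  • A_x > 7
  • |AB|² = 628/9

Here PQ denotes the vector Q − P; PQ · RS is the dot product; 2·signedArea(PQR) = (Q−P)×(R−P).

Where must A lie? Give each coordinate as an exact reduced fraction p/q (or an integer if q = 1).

1. A_x = 8  [line -16·x + 9·y + 113 = 0 ∩ |AC|² = 145/9]
2. A_y = 5/3  [line -16·x + 9·y + 113 = 0 ∩ |AC|² = 145/9]
   → A = (8, 5/3)

A = (8, 5/3)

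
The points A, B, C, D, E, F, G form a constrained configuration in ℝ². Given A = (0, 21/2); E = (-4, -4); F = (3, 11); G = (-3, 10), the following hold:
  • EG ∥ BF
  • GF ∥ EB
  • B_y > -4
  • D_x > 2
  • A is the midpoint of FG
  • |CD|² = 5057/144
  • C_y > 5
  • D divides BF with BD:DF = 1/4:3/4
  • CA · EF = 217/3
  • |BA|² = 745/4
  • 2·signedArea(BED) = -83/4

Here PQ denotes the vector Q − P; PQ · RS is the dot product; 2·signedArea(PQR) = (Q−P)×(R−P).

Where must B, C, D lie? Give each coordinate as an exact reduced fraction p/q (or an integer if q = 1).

B = (2, -3)
C = (-1/3, 35/6)
D = (9/4, 1/2)

1. B_x = 2  [EG ∥ BF ∩ GF ∥ EB]
2. B_y = -3  [EG ∥ BF ∩ GF ∥ EB]
   → B = (2, -3)
3. D_x = 9/4  [D divides BF with BD:DF = 1/4:3/4]
4. D_y = 1/2  [D divides BF with BD:DF = 1/4:3/4]
   → D = (9/4, 1/2)
5. C_x = -1/3  [line -7·x + -15·y + 511/6 = 0 ∩ |CD|² = 5057/144]
6. C_y = 35/6  [line -7·x + -15·y + 511/6 = 0 ∩ |CD|² = 5057/144]
   → C = (-1/3, 35/6)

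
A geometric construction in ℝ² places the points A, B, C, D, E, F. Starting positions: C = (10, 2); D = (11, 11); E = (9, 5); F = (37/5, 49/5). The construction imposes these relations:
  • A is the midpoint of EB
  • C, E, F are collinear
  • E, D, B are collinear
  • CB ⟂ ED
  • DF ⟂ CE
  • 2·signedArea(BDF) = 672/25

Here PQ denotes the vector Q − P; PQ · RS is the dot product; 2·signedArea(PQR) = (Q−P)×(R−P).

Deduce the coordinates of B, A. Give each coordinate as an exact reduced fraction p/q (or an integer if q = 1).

1. B_x = 41/5  [E, D, B are collinear ∩ CB ⟂ ED]
2. B_y = 13/5  [E, D, B are collinear ∩ CB ⟂ ED]
   → B = (41/5, 13/5)
3. A_x = 43/5  [A is the midpoint of EB]
4. A_y = 19/5  [A is the midpoint of EB]
   → A = (43/5, 19/5)

A = (43/5, 19/5)
B = (41/5, 13/5)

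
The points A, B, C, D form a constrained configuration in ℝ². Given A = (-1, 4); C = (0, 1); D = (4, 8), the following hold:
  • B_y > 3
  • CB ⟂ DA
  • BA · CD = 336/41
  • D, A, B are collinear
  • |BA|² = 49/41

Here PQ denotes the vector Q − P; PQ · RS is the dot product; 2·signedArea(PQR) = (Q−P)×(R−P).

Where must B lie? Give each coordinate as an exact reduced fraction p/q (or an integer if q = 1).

1. B_x = -76/41  [D, A, B are collinear ∩ CB ⟂ DA]
2. B_y = 136/41  [D, A, B are collinear ∩ CB ⟂ DA]
   → B = (-76/41, 136/41)

B = (-76/41, 136/41)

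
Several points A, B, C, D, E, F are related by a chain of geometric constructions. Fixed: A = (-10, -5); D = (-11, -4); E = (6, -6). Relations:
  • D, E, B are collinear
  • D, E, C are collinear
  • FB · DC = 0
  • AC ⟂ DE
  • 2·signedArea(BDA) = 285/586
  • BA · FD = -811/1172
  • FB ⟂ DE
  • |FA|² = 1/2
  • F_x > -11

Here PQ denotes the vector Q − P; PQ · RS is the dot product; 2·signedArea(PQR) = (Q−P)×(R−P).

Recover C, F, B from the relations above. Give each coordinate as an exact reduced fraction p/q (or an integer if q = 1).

B = (-6123/586, -1191/293)
C = (-2900/293, -1210/293)
F = (-21/2, -9/2)

1. C_x = -2900/293  [D, E, C are collinear ∩ AC ⟂ DE]
2. C_y = -1210/293  [D, E, C are collinear ∩ AC ⟂ DE]
   → C = (-2900/293, -1210/293)
3. B_x = -6123/586  [D, E, B are collinear ∩ 2·signedArea(BDA) = 285/586]
4. B_y = -1191/293  [D, E, B are collinear ∩ 2·signedArea(BDA) = 285/586]
   → B = (-6123/586, -1191/293)
5. F_x = -21/2  [FB · DC = 0 ∩ BA · FD = -811/1172]
6. F_y = -9/2  [FB · DC = 0 ∩ BA · FD = -811/1172]
   → F = (-21/2, -9/2)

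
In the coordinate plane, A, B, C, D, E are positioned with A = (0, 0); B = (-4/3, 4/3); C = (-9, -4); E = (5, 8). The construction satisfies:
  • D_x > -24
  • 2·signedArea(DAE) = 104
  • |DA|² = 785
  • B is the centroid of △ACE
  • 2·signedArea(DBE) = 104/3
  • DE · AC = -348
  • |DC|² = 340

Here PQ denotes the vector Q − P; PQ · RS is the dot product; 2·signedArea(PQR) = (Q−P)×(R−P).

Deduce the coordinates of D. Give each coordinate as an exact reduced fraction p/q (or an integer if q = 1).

D = (-23, -16)

1. D_x = -23  [2·signedArea(DAE) = 104 ∩ DE · AC = -348]
2. D_y = -16  [2·signedArea(DAE) = 104 ∩ DE · AC = -348]
   → D = (-23, -16)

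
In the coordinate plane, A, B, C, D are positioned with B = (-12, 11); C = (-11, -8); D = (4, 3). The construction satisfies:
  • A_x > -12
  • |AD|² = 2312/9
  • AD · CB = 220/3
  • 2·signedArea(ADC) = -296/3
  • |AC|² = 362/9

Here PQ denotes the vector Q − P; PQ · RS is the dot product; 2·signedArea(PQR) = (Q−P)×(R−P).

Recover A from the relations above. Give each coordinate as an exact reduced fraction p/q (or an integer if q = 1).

1. A_x = -34/3  [AD · CB = 220/3 ∩ 2·signedArea(ADC) = -296/3]
2. A_y = -5/3  [AD · CB = 220/3 ∩ 2·signedArea(ADC) = -296/3]
   → A = (-34/3, -5/3)

A = (-34/3, -5/3)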